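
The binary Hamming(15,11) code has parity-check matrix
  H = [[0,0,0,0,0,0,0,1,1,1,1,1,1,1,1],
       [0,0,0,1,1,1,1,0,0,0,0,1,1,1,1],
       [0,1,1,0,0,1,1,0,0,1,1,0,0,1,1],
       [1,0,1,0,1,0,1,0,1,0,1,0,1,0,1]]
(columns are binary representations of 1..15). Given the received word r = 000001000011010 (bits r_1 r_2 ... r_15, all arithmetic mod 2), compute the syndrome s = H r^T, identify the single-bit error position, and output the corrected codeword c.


s = (1, 1, 1, 1)^T, error position = 15, corrected codeword c = 000001000011011

Compute s = H r^T mod 2 one row at a time:
  s_1 = 0 + 0 + 0 + 1 + 1 + 0 + 1 + 0 = 3 ≡ 1 (mod 2).
  s_2 = 0 + 0 + 1 + 0 + 1 + 0 + 1 + 0 = 3 ≡ 1 (mod 2).
  s_3 = 0 + 0 + 1 + 0 + 0 + 1 + 1 + 0 = 3 ≡ 1 (mod 2).
  s_4 = 0 + 0 + 0 + 0 + 0 + 1 + 0 + 0 = 1 ≡ 1 (mod 2).
s = (1, 1, 1, 1)^T — this equals column 15 of H (binary 1111), so error is at position 15.
Correct: flip bit 15 of r = 000001000011010 to get c = 000001000011011.


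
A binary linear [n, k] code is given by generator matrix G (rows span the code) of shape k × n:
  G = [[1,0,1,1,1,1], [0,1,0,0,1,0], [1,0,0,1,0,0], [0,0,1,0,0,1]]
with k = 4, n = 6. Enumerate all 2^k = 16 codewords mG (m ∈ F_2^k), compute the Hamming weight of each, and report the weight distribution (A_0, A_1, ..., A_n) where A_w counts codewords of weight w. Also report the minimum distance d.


Weight distribution: A_0 = 1, A_1 = 2, A_2 = 3, A_3 = 4, A_4 = 3, A_5 = 2, A_6 = 1. Minimum distance d = 1.

Enumerate all 2^4 = 16 messages m ∈ F_2^4.
For each, compute codeword c = mG in F_2^6, then tally its weight.
  m = 0000 → c = 000000, weight = 0.
  m = 1000 → c = 101111, weight = 5.
  m = 0100 → c = 010010, weight = 2.
  m = 1100 → c = 111101, weight = 5.
  m = 0010 → c = 100100, weight = 2.
  m = 1010 → c = 001011, weight = 3.
  m = 0110 → c = 110110, weight = 4.
  m = 1110 → c = 011001, weight = 3.
  m = 0001 → c = 001001, weight = 2.
  m = 1001 → c = 100110, weight = 3.
  m = 0101 → c = 011011, weight = 4.
  m = 1101 → c = 110100, weight = 3.
  m = 0011 → c = 101101, weight = 4.
  m = 1011 → c = 000010, weight = 1.
  m = 0111 → c = 111111, weight = 6.
  m = 1111 → c = 010000, weight = 1.
Tally weights:
  weight 0: 1 codewords.
  weight 1: 2 codewords.
  weight 2: 3 codewords.
  weight 3: 4 codewords.
  weight 4: 3 codewords.
  weight 5: 2 codewords.
  weight 6: 1 codewords.
Minimum distance d = smallest w > 0 with A_w > 0 = 1.
Sanity: Σ A_w = 16 = 2^4 = 16 ✓.


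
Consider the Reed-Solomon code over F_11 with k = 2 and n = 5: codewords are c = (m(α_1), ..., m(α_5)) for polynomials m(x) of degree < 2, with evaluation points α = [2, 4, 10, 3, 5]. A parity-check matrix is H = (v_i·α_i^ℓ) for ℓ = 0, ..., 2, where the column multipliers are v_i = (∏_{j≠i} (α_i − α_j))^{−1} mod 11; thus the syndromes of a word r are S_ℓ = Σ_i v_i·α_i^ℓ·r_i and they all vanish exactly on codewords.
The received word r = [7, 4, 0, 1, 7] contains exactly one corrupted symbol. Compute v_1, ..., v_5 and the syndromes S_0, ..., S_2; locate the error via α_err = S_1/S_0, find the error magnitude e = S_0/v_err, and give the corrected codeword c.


S = (5, 10, 9), error at position 1, error magnitude e = 9, c = [9, 4, 0, 1, 7].

Step 1: column multipliers v_i = (∏_{j≠i}(α_i − α_j))^{−1} mod 11.
  i = 1 (α = 2): (2−4)(2−10)(2−3)(2−5) = (−2)·(−8)·(−1)·(−3) = 48 ≡ 4, so v_1 = 4^{−1} = 3 (mod 11).
  i = 2 (α = 4): (4−2)(4−10)(4−3)(4−5) = 2·(−6)·1·(−1) = 12 ≡ 1, so v_2 = 1^{−1} = 1 (mod 11).
  i = 3 (α = 10): (10−2)(10−4)(10−3)(10−5) = 8·6·7·5 = 1680 ≡ 8, so v_3 = 8^{−1} = 7 (mod 11).
  i = 4 (α = 3): (3−2)(3−4)(3−10)(3−5) = 1·(−1)·(−7)·(−2) = −14 ≡ 8, so v_4 = 8^{−1} = 7 (mod 11).
  i = 5 (α = 5): (5−2)(5−4)(5−10)(5−3) = 3·1·(−5)·2 = −30 ≡ 3, so v_5 = 3^{−1} = 4 (mod 11).
  v = [3, 1, 7, 7, 4].
Step 2: syndromes of r = [7, 4, 0, 1, 7] (all sums mod 11).
  S_0 = Σ v_i r_i = 3·7 + 1·4 + 7·0 + 7·1 + 4·7 = 60 ≡ 5.
  S_1 = Σ v_i α_i r_i = 3·2·7 + 1·4·4 + 7·10·0 + 7·3·1 + 4·5·7 = 219 ≡ 10.
  α_i^2 mod 11 = [4, 5, 1, 9, 3].
  S_2 = Σ v_i α_i^2 r_i = 3·4·7 + 1·5·4 + 7·1·0 + 7·9·1 + 4·3·7 = 251 ≡ 9.
  S = (5, 10, 9) ≠ 0, so r is not a codeword (an error is present).
Step 3: locate the error. For a single error e at position i, S_ℓ = v_i·e·α_i^ℓ, so α_err = S_1/S_0.
  S_0^{−1} = 5^{−1} = 9 (mod 11), so α_err = 10·9 = 90 ≡ 2 = α_1. Error position i = 1.
  Consistency check: S_2/S_1 = 9·10 = 90 ≡ 2 = α_err ✓ (single-error assumption holds).
Step 4: error magnitude e = S_0/v_1 = S_0·∏_{j≠1}(α_1 − α_j) = 5·4 = 20 ≡ 9 (mod 11).
Step 5: correct position 1: c_1 = r_1 − e = 7 − 9 ≡ 9 (mod 11). Hence c = [9, 4, 0, 1, 7].
  Check: interpolating c through the α_i gives m(x) = 3 + 3·x (degree < 2) with m(α_i) = c_i for every i, so c is indeed a codeword.


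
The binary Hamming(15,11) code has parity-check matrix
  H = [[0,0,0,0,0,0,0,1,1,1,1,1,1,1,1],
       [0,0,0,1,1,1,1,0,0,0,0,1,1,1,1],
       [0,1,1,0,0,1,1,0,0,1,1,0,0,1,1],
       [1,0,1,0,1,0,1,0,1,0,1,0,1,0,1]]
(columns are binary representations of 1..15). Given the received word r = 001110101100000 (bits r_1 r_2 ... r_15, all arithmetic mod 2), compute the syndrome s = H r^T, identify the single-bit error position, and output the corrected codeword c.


s = (0, 1, 1, 0)^T, error position = 6, corrected codeword c = 001111101100000

Compute s = H r^T mod 2 one row at a time:
  s_1 = 0 + 1 + 1 + 0 + 0 + 0 + 0 + 0 = 2 ≡ 0 (mod 2).
  s_2 = 1 + 1 + 0 + 1 + 0 + 0 + 0 + 0 = 3 ≡ 1 (mod 2).
  s_3 = 0 + 1 + 0 + 1 + 1 + 0 + 0 + 0 = 3 ≡ 1 (mod 2).
  s_4 = 0 + 1 + 1 + 1 + 1 + 0 + 0 + 0 = 4 ≡ 0 (mod 2).
s = (0, 1, 1, 0)^T — this equals column 6 of H (binary 0110), so error is at position 6.
Correct: flip bit 6 of r = 001110101100000 to get c = 001111101100000.


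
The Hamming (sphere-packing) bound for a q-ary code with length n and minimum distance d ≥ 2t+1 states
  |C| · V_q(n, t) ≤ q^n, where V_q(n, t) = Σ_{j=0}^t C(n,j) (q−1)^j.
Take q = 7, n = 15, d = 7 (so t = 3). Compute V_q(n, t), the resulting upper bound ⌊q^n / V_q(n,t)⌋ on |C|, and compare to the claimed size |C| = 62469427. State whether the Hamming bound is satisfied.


V_q(n, t) = 102151, q^n = 4747561509943, Hamming bound = 46475918, |C| = 62469427 > bound (violated).

Step 1: Compute V_q(n, t) = Σ_{j=0}^3 C(n, j) (q−1)^j.
  j = 0: C(15,0)·(6)^0 = 1·1 = 1.
  j = 1: C(15,1)·(6)^1 = 15·6 = 90.
  j = 2: C(15,2)·(6)^2 = 105·36 = 3780.
  j = 3: C(15,3)·(6)^3 = 455·216 = 98280.
  V_q(n, t) = 1 + 90 + 3780 + 98280 = 102151.
Step 2: q^n = 7^15 = 4747561509943.
Step 3: Hamming bound ⌊q^n / V_q(n,t)⌋ = ⌊4747561509943/102151⌋ = 46475918.
Step 4: Compare |C| = 62469427 to 46475918: violated.
The claimed |C| lies above the Hamming bound, so no 7-ary code of length 15 with d ≥ 7 can have 62469427 codewords.


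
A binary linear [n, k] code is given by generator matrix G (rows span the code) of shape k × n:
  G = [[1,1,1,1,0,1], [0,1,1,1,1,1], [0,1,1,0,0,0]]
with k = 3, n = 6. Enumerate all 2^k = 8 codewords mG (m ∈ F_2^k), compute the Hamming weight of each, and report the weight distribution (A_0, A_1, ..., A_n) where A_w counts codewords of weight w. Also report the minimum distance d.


Weight distribution: A_0 = 1, A_2 = 2, A_3 = 2, A_4 = 1, A_5 = 2. Minimum distance d = 2.

Enumerate all 2^3 = 8 messages m ∈ F_2^3.
For each, compute codeword c = mG in F_2^6, then tally its weight.
  m = 000 → c = 000000, weight = 0.
  m = 100 → c = 111101, weight = 5.
  m = 010 → c = 011111, weight = 5.
  m = 110 → c = 100010, weight = 2.
  m = 001 → c = 011000, weight = 2.
  m = 101 → c = 100101, weight = 3.
  m = 011 → c = 000111, weight = 3.
  m = 111 → c = 111010, weight = 4.
Tally weights:
  weight 0: 1 codewords.
  weight 2: 2 codewords.
  weight 3: 2 codewords.
  weight 4: 1 codewords.
  weight 5: 2 codewords.
Minimum distance d = smallest w > 0 with A_w > 0 = 2.
Sanity: Σ A_w = 8 = 2^3 = 8 ✓.


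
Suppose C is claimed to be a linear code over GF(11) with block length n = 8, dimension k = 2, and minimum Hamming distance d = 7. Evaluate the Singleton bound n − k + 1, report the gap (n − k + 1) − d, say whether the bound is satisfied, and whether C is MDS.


Singleton RHS = n − k + 1 = 7, slack = 0, bound satisfied, MDS.

Singleton bound: d ≤ n − k + 1.
Here n = 8, k = 2, so n − k + 1 = 7.
Given d = 7, check d ≤ 7: YES.
Slack = (n − k + 1) − d = 0.
The code is MDS (slack = 0).
Description: the claimed parameters are [8, 2, 7]_11; such a code would be MDS (meets Singleton bound).


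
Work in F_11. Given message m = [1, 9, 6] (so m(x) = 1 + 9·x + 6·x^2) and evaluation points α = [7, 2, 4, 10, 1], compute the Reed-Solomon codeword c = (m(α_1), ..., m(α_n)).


c = [6, 10, 1, 9, 5]

Message polynomial: m(x) = 1 + 9·x + 6·x^2 (mod 11).
For each evaluation point α_i, compute m(α_i) mod 11:
  α_1 = 7: Horner steps 6 → 7 → 6, so m(7) = 6.
  α_2 = 2: Horner steps 6 → 10 → 10, so m(2) = 10.
  α_3 = 4: Horner steps 6 → 0 → 1, so m(4) = 1.
  α_4 = 10: Horner steps 6 → 3 → 9, so m(10) = 9.
  α_5 = 1: Horner steps 6 → 4 → 5, so m(1) = 5.
Codeword c = [6, 10, 1, 9, 5] ∈ F_11^5.


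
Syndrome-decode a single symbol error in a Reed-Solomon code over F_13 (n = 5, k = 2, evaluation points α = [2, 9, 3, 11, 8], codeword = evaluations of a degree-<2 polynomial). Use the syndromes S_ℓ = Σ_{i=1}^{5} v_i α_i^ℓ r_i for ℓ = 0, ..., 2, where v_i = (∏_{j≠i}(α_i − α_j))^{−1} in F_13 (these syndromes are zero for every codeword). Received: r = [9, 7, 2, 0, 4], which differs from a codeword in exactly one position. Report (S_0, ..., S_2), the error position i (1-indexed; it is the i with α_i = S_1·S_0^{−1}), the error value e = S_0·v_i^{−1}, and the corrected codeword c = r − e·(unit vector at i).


S = (10, 7, 1), error at position 1, error magnitude e = 10, c = [12, 7, 2, 0, 4].

Step 1: column multipliers v_i = (∏_{j≠i}(α_i − α_j))^{−1} mod 13.
  i = 1 (α = 2): (2−9)(2−3)(2−11)(2−8) = (−7)·(−1)·(−9)·(−6) = 378 ≡ 1, so v_1 = 1^{−1} = 1 (mod 13).
  i = 2 (α = 9): (9−2)(9−3)(9−11)(9−8) = 7·6·(−2)·1 = −84 ≡ 7, so v_2 = 7^{−1} = 2 (mod 13).
  i = 3 (α = 3): (3−2)(3−9)(3−11)(3−8) = 1·(−6)·(−8)·(−5) = −240 ≡ 7, so v_3 = 7^{−1} = 2 (mod 13).
  i = 4 (α = 11): (11−2)(11−9)(11−3)(11−8) = 9·2·8·3 = 432 ≡ 3, so v_4 = 3^{−1} = 9 (mod 13).
  i = 5 (α = 8): (8−2)(8−9)(8−3)(8−11) = 6·(−1)·5·(−3) = 90 ≡ 12, so v_5 = 12^{−1} = 12 (mod 13).
  v = [1, 2, 2, 9, 12].
Step 2: syndromes of r = [9, 7, 2, 0, 4] (all sums mod 13).
  S_0 = Σ v_i r_i = 1·9 + 2·7 + 2·2 + 9·0 + 12·4 = 75 ≡ 10.
  S_1 = Σ v_i α_i r_i = 1·2·9 + 2·9·7 + 2·3·2 + 9·11·0 + 12·8·4 = 540 ≡ 7.
  α_i^2 mod 13 = [4, 3, 9, 4, 12].
  S_2 = Σ v_i α_i^2 r_i = 1·4·9 + 2·3·7 + 2·9·2 + 9·4·0 + 12·12·4 = 690 ≡ 1.
  S = (10, 7, 1) ≠ 0, so r is not a codeword (an error is present).
Step 3: locate the error. For a single error e at position i, S_ℓ = v_i·e·α_i^ℓ, so α_err = S_1/S_0.
  S_0^{−1} = 10^{−1} = 4 (mod 13), so α_err = 7·4 = 28 ≡ 2 = α_1. Error position i = 1.
  Consistency check: S_2/S_1 = 1·2 = 2 ≡ 2 = α_err ✓ (single-error assumption holds).
Step 4: error magnitude e = S_0/v_1 = S_0·∏_{j≠1}(α_1 − α_j) = 10·1 = 10 ≡ 10 (mod 13).
Step 5: correct position 1: c_1 = r_1 − e = 9 − 10 ≡ 12 (mod 13). Hence c = [12, 7, 2, 0, 4].
  Check: interpolating c through the α_i gives m(x) = 6 + 3·x (degree < 2) with m(α_i) = c_i for every i, so c is indeed a codeword.


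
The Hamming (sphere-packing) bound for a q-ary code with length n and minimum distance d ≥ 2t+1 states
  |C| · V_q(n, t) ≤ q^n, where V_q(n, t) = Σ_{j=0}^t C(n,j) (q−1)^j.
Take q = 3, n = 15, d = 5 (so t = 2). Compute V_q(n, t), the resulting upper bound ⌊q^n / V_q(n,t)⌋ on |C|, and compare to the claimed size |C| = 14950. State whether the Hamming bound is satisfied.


V_q(n, t) = 451, q^n = 14348907, Hamming bound = 31815, |C| = 14950 ≤ bound (satisfied).

Step 1: Compute V_q(n, t) = Σ_{j=0}^2 C(n, j) (q−1)^j.
  j = 0: C(15,0)·(2)^0 = 1·1 = 1.
  j = 1: C(15,1)·(2)^1 = 15·2 = 30.
  j = 2: C(15,2)·(2)^2 = 105·4 = 420.
  V_q(n, t) = 1 + 30 + 420 = 451.
Step 2: q^n = 3^15 = 14348907.
Step 3: Hamming bound ⌊q^n / V_q(n,t)⌋ = ⌊14348907/451⌋ = 31815.
Step 4: Compare |C| = 14950 to 31815: satisfied.
The claimed |C| lies below the Hamming bound.


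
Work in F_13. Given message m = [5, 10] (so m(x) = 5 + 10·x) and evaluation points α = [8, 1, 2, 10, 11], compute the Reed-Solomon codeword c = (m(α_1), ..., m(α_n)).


c = [7, 2, 12, 1, 11]

Message polynomial: m(x) = 5 + 10·x (mod 13).
For each evaluation point α_i, compute m(α_i) mod 13:
  α_1 = 8: Horner steps 10 → 7, so m(8) = 7.
  α_2 = 1: Horner steps 10 → 2, so m(1) = 2.
  α_3 = 2: Horner steps 10 → 12, so m(2) = 12.
  α_4 = 10: Horner steps 10 → 1, so m(10) = 1.
  α_5 = 11: Horner steps 10 → 11, so m(11) = 11.
Codeword c = [7, 2, 12, 1, 11] ∈ F_13^5.


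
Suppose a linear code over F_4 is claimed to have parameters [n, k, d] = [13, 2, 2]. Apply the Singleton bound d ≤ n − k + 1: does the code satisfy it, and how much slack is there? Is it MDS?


Singleton RHS = n − k + 1 = 12, slack = 10, bound satisfied, not MDS.

Singleton bound: d ≤ n − k + 1.
Here n = 13, k = 2, so n − k + 1 = 12.
Given d = 2, check d ≤ 12: YES.
Slack = (n − k + 1) − d = 10.
The code is NOT MDS (slack = 10 > 0).
Description: the claimed parameters are [13, 2, 2]_4; such a code would be non-MDS.


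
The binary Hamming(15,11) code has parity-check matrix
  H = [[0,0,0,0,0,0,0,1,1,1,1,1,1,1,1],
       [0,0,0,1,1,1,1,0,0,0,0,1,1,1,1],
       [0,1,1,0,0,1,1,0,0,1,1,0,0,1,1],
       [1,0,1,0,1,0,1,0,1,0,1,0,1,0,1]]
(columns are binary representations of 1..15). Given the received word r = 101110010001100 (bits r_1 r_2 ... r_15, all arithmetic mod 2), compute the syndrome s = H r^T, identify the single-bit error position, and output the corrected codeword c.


s = (1, 0, 1, 0)^T, error position = 10, corrected codeword c = 101110010101100

Compute s = H r^T mod 2 one row at a time:
  s_1 = 1 + 0 + 0 + 0 + 1 + 1 + 0 + 0 = 3 ≡ 1 (mod 2).
  s_2 = 1 + 1 + 0 + 0 + 1 + 1 + 0 + 0 = 4 ≡ 0 (mod 2).
  s_3 = 0 + 1 + 0 + 0 + 0 + 0 + 0 + 0 = 1 ≡ 1 (mod 2).
  s_4 = 1 + 1 + 1 + 0 + 0 + 0 + 1 + 0 = 4 ≡ 0 (mod 2).
s = (1, 0, 1, 0)^T — this equals column 10 of H (binary 1010), so error is at position 10.
Correct: flip bit 10 of r = 101110010001100 to get c = 101110010101100.


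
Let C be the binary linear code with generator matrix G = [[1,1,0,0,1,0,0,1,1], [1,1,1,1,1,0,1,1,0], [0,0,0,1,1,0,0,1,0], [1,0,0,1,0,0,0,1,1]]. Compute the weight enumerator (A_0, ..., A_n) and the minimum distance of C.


Weight distribution: A_0 = 1, A_2 = 1, A_3 = 3, A_4 = 5, A_5 = 4, A_6 = 1, A_7 = 1. Minimum distance d = 2.

Enumerate all 2^4 = 16 messages m ∈ F_2^4.
For each, compute codeword c = mG in F_2^9, then tally its weight.
  m = 0000 → c = 000000000, weight = 0.
  m = 1000 → c = 110010011, weight = 5.
  m = 0100 → c = 111110110, weight = 7.
  m = 1100 → c = 001100101, weight = 4.
  m = 0010 → c = 000110010, weight = 3.
  m = 1010 → c = 110100001, weight = 4.
  m = 0110 → c = 111000100, weight = 4.
  m = 1110 → c = 001010111, weight = 5.
  m = 0001 → c = 100100011, weight = 4.
  m = 1001 → c = 010110000, weight = 3.
  m = 0101 → c = 011010101, weight = 5.
  m = 1101 → c = 101000110, weight = 4.
  m = 0011 → c = 100010001, weight = 3.
  m = 1011 → c = 010000010, weight = 2.
  m = 0111 → c = 011100111, weight = 6.
  m = 1111 → c = 101110100, weight = 5.
Tally weights:
  weight 0: 1 codewords.
  weight 2: 1 codewords.
  weight 3: 3 codewords.
  weight 4: 5 codewords.
  weight 5: 4 codewords.
  weight 6: 1 codewords.
  weight 7: 1 codewords.
Minimum distance d = smallest w > 0 with A_w > 0 = 2.
Sanity: Σ A_w = 16 = 2^4 = 16 ✓.


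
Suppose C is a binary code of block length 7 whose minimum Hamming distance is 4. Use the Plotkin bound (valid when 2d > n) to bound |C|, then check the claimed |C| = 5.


Plotkin bound M ≤ 8; given |C| = 5 ≤ bound (satisfied).

Check applicability: 2d = 8, n = 7.
2d − n = 1 > 0, so Plotkin applies.
Compute d/(2d−n) = 4/1 ≈ 4.0000.
⌊d/(2d−n)⌋ = 4.
Plotkin bound: M ≤ 2·4 = 8.
Given |C| = 5, check: satisfied.
This |C| is below the Plotkin bound.


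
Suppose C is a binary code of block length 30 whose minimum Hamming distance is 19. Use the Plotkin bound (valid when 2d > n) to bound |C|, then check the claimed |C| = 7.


Plotkin bound M ≤ 4; given |C| = 7 > bound (violated).

Check applicability: 2d = 38, n = 30.
2d − n = 8 > 0, so Plotkin applies.
Compute d/(2d−n) = 19/8 ≈ 2.3750.
⌊d/(2d−n)⌋ = 2.
Plotkin bound: M ≤ 2·2 = 4.
Given |C| = 7, check: VIOLATED.
This |C| is above the Plotkin bound, so no binary code with n = 30, d = 19 and 7 codewords exists.


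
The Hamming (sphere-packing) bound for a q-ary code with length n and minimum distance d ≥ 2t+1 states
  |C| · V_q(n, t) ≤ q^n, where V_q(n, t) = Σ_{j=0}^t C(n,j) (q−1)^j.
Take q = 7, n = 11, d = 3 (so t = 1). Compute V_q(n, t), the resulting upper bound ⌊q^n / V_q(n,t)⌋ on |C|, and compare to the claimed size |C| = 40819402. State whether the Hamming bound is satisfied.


V_q(n, t) = 67, q^n = 1977326743, Hamming bound = 29512339, |C| = 40819402 > bound (violated).

Step 1: Compute V_q(n, t) = Σ_{j=0}^1 C(n, j) (q−1)^j.
  j = 0: C(11,0)·(6)^0 = 1·1 = 1.
  j = 1: C(11,1)·(6)^1 = 11·6 = 66.
  V_q(n, t) = 1 + 66 = 67.
Step 2: q^n = 7^11 = 1977326743.
Step 3: Hamming bound ⌊q^n / V_q(n,t)⌋ = ⌊1977326743/67⌋ = 29512339.
Step 4: Compare |C| = 40819402 to 29512339: violated.
The claimed |C| lies above the Hamming bound, so no 7-ary code of length 11 with d ≥ 3 can have 40819402 codewords.


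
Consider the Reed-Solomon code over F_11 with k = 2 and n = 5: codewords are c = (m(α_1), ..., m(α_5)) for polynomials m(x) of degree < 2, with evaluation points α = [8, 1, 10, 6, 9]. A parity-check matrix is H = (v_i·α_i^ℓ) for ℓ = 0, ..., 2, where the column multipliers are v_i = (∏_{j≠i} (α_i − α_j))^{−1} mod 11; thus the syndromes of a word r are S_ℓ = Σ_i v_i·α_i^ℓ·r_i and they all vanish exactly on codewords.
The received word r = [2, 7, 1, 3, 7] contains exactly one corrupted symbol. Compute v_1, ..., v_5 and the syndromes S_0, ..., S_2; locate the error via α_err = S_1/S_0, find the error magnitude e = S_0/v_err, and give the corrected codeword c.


S = (7, 7, 7), error at position 2, error magnitude e = 7, c = [2, 0, 1, 3, 7].

Step 1: column multipliers v_i = (∏_{j≠i}(α_i − α_j))^{−1} mod 11.
  i = 1 (α = 8): (8−1)(8−10)(8−6)(8−9) = 7·(−2)·2·(−1) = 28 ≡ 6, so v_1 = 6^{−1} = 2 (mod 11).
  i = 2 (α = 1): (1−8)(1−10)(1−6)(1−9) = (−7)·(−9)·(−5)·(−8) = 2520 ≡ 1, so v_2 = 1^{−1} = 1 (mod 11).
  i = 3 (α = 10): (10−8)(10−1)(10−6)(10−9) = 2·9·4·1 = 72 ≡ 6, so v_3 = 6^{−1} = 2 (mod 11).
  i = 4 (α = 6): (6−8)(6−1)(6−10)(6−9) = (−2)·5·(−4)·(−3) = −120 ≡ 1, so v_4 = 1^{−1} = 1 (mod 11).
  i = 5 (α = 9): (9−8)(9−1)(9−10)(9−6) = 1·8·(−1)·3 = −24 ≡ 9, so v_5 = 9^{−1} = 5 (mod 11).
  v = [2, 1, 2, 1, 5].
Step 2: syndromes of r = [2, 7, 1, 3, 7] (all sums mod 11).
  S_0 = Σ v_i r_i = 2·2 + 1·7 + 2·1 + 1·3 + 5·7 = 51 ≡ 7.
  S_1 = Σ v_i α_i r_i = 2·8·2 + 1·1·7 + 2·10·1 + 1·6·3 + 5·9·7 = 392 ≡ 7.
  α_i^2 mod 11 = [9, 1, 1, 3, 4].
  S_2 = Σ v_i α_i^2 r_i = 2·9·2 + 1·1·7 + 2·1·1 + 1·3·3 + 5·4·7 = 194 ≡ 7.
  S = (7, 7, 7) ≠ 0, so r is not a codeword (an error is present).
Step 3: locate the error. For a single error e at position i, S_ℓ = v_i·e·α_i^ℓ, so α_err = S_1/S_0.
  S_0^{−1} = 7^{−1} = 8 (mod 11), so α_err = 7·8 = 56 ≡ 1 = α_2. Error position i = 2.
  Consistency check: S_2/S_1 = 7·8 = 56 ≡ 1 = α_err ✓ (single-error assumption holds).
Step 4: error magnitude e = S_0/v_2 = S_0·∏_{j≠2}(α_2 − α_j) = 7·1 = 7 ≡ 7 (mod 11).
Step 5: correct position 2: c_2 = r_2 − e = 7 − 7 ≡ 0 (mod 11). Hence c = [2, 0, 1, 3, 7].
  Check: interpolating c through the α_i gives m(x) = 6 + 5·x (degree < 2) with m(α_i) = c_i for every i, so c is indeed a codeword.


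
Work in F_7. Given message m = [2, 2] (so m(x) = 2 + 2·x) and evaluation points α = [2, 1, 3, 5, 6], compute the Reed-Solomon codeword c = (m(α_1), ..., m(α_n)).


c = [6, 4, 1, 5, 0]

Message polynomial: m(x) = 2 + 2·x (mod 7).
For each evaluation point α_i, compute m(α_i) mod 7:
  α_1 = 2: Horner steps 2 → 6, so m(2) = 6.
  α_2 = 1: Horner steps 2 → 4, so m(1) = 4.
  α_3 = 3: Horner steps 2 → 1, so m(3) = 1.
  α_4 = 5: Horner steps 2 → 5, so m(5) = 5.
  α_5 = 6: Horner steps 2 → 0, so m(6) = 0.
Codeword c = [6, 4, 1, 5, 0] ∈ F_7^5.


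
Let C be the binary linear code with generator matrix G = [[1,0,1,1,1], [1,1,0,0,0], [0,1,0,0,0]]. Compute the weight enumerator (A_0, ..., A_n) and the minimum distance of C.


Weight distribution: A_0 = 1, A_1 = 2, A_2 = 1, A_3 = 1, A_4 = 2, A_5 = 1. Minimum distance d = 1.

Enumerate all 2^3 = 8 messages m ∈ F_2^3.
For each, compute codeword c = mG in F_2^5, then tally its weight.
  m = 000 → c = 00000, weight = 0.
  m = 100 → c = 10111, weight = 4.
  m = 010 → c = 11000, weight = 2.
  m = 110 → c = 01111, weight = 4.
  m = 001 → c = 01000, weight = 1.
  m = 101 → c = 11111, weight = 5.
  m = 011 → c = 10000, weight = 1.
  m = 111 → c = 00111, weight = 3.
Tally weights:
  weight 0: 1 codewords.
  weight 1: 2 codewords.
  weight 2: 1 codewords.
  weight 3: 1 codewords.
  weight 4: 2 codewords.
  weight 5: 1 codewords.
Minimum distance d = smallest w > 0 with A_w > 0 = 1.
Sanity: Σ A_w = 8 = 2^3 = 8 ✓.


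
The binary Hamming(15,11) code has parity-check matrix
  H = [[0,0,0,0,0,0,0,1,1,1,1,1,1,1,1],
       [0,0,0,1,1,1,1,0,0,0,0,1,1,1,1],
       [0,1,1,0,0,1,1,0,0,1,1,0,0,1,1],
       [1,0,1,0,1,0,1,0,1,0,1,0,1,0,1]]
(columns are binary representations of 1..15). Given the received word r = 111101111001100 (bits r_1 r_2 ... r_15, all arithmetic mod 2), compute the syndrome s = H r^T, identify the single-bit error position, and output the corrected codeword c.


s = (0, 1, 0, 1)^T, error position = 5, corrected codeword c = 111111111001100

Compute s = H r^T mod 2 one row at a time:
  s_1 = 1 + 1 + 0 + 0 + 1 + 1 + 0 + 0 = 4 ≡ 0 (mod 2).
  s_2 = 1 + 0 + 1 + 1 + 1 + 1 + 0 + 0 = 5 ≡ 1 (mod 2).
  s_3 = 1 + 1 + 1 + 1 + 0 + 0 + 0 + 0 = 4 ≡ 0 (mod 2).
  s_4 = 1 + 1 + 0 + 1 + 1 + 0 + 1 + 0 = 5 ≡ 1 (mod 2).
s = (0, 1, 0, 1)^T — this equals column 5 of H (binary 0101), so error is at position 5.
Correct: flip bit 5 of r = 111101111001100 to get c = 111111111001100.


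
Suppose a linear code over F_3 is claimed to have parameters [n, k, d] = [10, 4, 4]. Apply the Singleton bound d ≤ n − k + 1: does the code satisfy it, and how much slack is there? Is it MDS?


Singleton RHS = n − k + 1 = 7, slack = 3, bound satisfied, not MDS.

Singleton bound: d ≤ n − k + 1.
Here n = 10, k = 4, so n − k + 1 = 7.
Given d = 4, check d ≤ 7: YES.
Slack = (n − k + 1) − d = 3.
The code is NOT MDS (slack = 3 > 0).
Description: the claimed parameters are [10, 4, 4]_3; such a code would be non-MDS.


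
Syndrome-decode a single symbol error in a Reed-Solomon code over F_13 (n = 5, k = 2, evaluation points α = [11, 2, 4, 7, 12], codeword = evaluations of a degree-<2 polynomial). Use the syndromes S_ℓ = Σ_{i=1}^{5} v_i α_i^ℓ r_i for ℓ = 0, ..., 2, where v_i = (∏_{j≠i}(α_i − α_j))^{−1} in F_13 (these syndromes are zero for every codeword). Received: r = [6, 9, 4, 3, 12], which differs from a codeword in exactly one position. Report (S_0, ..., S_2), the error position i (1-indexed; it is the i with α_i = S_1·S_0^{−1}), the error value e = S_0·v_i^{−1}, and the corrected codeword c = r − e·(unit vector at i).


S = (8, 5, 8), error at position 5, error magnitude e = 2, c = [6, 9, 4, 3, 10].

Step 1: column multipliers v_i = (∏_{j≠i}(α_i − α_j))^{−1} mod 13.
  i = 1 (α = 11): (11−2)(11−4)(11−7)(11−12) = 9·7·4·(−1) = −252 ≡ 8, so v_1 = 8^{−1} = 5 (mod 13).
  i = 2 (α = 2): (2−11)(2−4)(2−7)(2−12) = (−9)·(−2)·(−5)·(−10) = 900 ≡ 3, so v_2 = 3^{−1} = 9 (mod 13).
  i = 3 (α = 4): (4−11)(4−2)(4−7)(4−12) = (−7)·2·(−3)·(−8) = −336 ≡ 2, so v_3 = 2^{−1} = 7 (mod 13).
  i = 4 (α = 7): (7−11)(7−2)(7−4)(7−12) = (−4)·5·3·(−5) = 300 ≡ 1, so v_4 = 1^{−1} = 1 (mod 13).
  i = 5 (α = 12): (12−11)(12−2)(12−4)(12−7) = 1·10·8·5 = 400 ≡ 10, so v_5 = 10^{−1} = 4 (mod 13).
  v = [5, 9, 7, 1, 4].
Step 2: syndromes of r = [6, 9, 4, 3, 12] (all sums mod 13).
  S_0 = Σ v_i r_i = 5·6 + 9·9 + 7·4 + 1·3 + 4·12 = 190 ≡ 8.
  S_1 = Σ v_i α_i r_i = 5·11·6 + 9·2·9 + 7·4·4 + 1·7·3 + 4·12·12 = 1201 ≡ 5.
  α_i^2 mod 13 = [4, 4, 3, 10, 1].
  S_2 = Σ v_i α_i^2 r_i = 5·4·6 + 9·4·9 + 7·3·4 + 1·10·3 + 4·1·12 = 606 ≡ 8.
  S = (8, 5, 8) ≠ 0, so r is not a codeword (an error is present).
Step 3: locate the error. For a single error e at position i, S_ℓ = v_i·e·α_i^ℓ, so α_err = S_1/S_0.
  S_0^{−1} = 8^{−1} = 5 (mod 13), so α_err = 5·5 = 25 ≡ 12 = α_5. Error position i = 5.
  Consistency check: S_2/S_1 = 8·8 = 64 ≡ 12 = α_err ✓ (single-error assumption holds).
Step 4: error magnitude e = S_0/v_5 = S_0·∏_{j≠5}(α_5 − α_j) = 8·10 = 80 ≡ 2 (mod 13).
Step 5: correct position 5: c_5 = r_5 − e = 12 − 2 ≡ 10 (mod 13). Hence c = [6, 9, 4, 3, 10].
  Check: interpolating c through the α_i gives m(x) = 1 + 4·x (degree < 2) with m(α_i) = c_i for every i, so c is indeed a codeword.


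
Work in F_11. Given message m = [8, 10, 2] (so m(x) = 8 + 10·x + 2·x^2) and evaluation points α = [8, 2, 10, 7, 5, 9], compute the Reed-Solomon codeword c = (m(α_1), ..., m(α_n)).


c = [7, 3, 0, 0, 9, 7]

Message polynomial: m(x) = 8 + 10·x + 2·x^2 (mod 11).
For each evaluation point α_i, compute m(α_i) mod 11:
  α_1 = 8: Horner steps 2 → 4 → 7, so m(8) = 7.
  α_2 = 2: Horner steps 2 → 3 → 3, so m(2) = 3.
  α_3 = 10: Horner steps 2 → 8 → 0, so m(10) = 0.
  α_4 = 7: Horner steps 2 → 2 → 0, so m(7) = 0.
  α_5 = 5: Horner steps 2 → 9 → 9, so m(5) = 9.
  α_6 = 9: Horner steps 2 → 6 → 7, so m(9) = 7.
Codeword c = [7, 3, 0, 0, 9, 7] ∈ F_11^6.


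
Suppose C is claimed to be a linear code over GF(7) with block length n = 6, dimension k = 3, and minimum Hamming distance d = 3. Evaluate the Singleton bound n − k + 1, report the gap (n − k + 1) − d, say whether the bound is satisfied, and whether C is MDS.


Singleton RHS = n − k + 1 = 4, slack = 1, bound satisfied, not MDS.

Singleton bound: d ≤ n − k + 1.
Here n = 6, k = 3, so n − k + 1 = 4.
Given d = 3, check d ≤ 4: YES.
Slack = (n − k + 1) − d = 1.
The code is NOT MDS (slack = 1 > 0).
Description: the claimed parameters are [6, 3, 3]_7; such a code would be non-MDS.


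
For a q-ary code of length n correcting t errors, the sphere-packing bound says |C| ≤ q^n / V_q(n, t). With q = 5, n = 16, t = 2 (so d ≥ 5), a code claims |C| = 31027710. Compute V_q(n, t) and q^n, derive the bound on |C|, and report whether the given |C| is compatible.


V_q(n, t) = 1985, q^n = 152587890625, Hamming bound = 76870473, |C| = 31027710 ≤ bound (satisfied).

Step 1: Compute V_q(n, t) = Σ_{j=0}^2 C(n, j) (q−1)^j.
  j = 0: C(16,0)·(4)^0 = 1·1 = 1.
  j = 1: C(16,1)·(4)^1 = 16·4 = 64.
  j = 2: C(16,2)·(4)^2 = 120·16 = 1920.
  V_q(n, t) = 1 + 64 + 1920 = 1985.
Step 2: q^n = 5^16 = 152587890625.
Step 3: Hamming bound ⌊q^n / V_q(n,t)⌋ = ⌊152587890625/1985⌋ = 76870473.
Step 4: Compare |C| = 31027710 to 76870473: satisfied.
The claimed |C| lies below the Hamming bound.


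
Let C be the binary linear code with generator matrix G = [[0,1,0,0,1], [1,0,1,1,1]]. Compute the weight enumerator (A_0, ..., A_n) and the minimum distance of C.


Weight distribution: A_0 = 1, A_2 = 1, A_4 = 2. Minimum distance d = 2.

Enumerate all 2^2 = 4 messages m ∈ F_2^2.
For each, compute codeword c = mG in F_2^5, then tally its weight.
  m = 00 → c = 00000, weight = 0.
  m = 10 → c = 01001, weight = 2.
  m = 01 → c = 10111, weight = 4.
  m = 11 → c = 11110, weight = 4.
Tally weights:
  weight 0: 1 codewords.
  weight 2: 1 codewords.
  weight 4: 2 codewords.
Minimum distance d = smallest w > 0 with A_w > 0 = 2.
Sanity: Σ A_w = 4 = 2^2 = 4 ✓.


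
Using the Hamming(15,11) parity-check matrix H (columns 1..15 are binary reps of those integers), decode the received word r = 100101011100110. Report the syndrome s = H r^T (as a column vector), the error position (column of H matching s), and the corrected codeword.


s = (1, 0, 1, 1)^T, error position = 11, corrected codeword c = 100101011110110

Compute s = H r^T mod 2 one row at a time:
  s_1 = 1 + 1 + 1 + 0 + 0 + 1 + 1 + 0 = 5 ≡ 1 (mod 2).
  s_2 = 1 + 0 + 1 + 0 + 0 + 1 + 1 + 0 = 4 ≡ 0 (mod 2).
  s_3 = 0 + 0 + 1 + 0 + 1 + 0 + 1 + 0 = 3 ≡ 1 (mod 2).
  s_4 = 1 + 0 + 0 + 0 + 1 + 0 + 1 + 0 = 3 ≡ 1 (mod 2).
s = (1, 0, 1, 1)^T — this equals column 11 of H (binary 1011), so error is at position 11.
Correct: flip bit 11 of r = 100101011100110 to get c = 100101011110110.


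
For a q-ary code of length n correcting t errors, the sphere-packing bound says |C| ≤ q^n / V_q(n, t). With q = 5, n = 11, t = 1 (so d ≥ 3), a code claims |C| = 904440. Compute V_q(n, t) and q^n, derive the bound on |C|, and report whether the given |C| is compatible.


V_q(n, t) = 45, q^n = 48828125, Hamming bound = 1085069, |C| = 904440 ≤ bound (satisfied).

Step 1: Compute V_q(n, t) = Σ_{j=0}^1 C(n, j) (q−1)^j.
  j = 0: C(11,0)·(4)^0 = 1·1 = 1.
  j = 1: C(11,1)·(4)^1 = 11·4 = 44.
  V_q(n, t) = 1 + 44 = 45.
Step 2: q^n = 5^11 = 48828125.
Step 3: Hamming bound ⌊q^n / V_q(n,t)⌋ = ⌊48828125/45⌋ = 1085069.
Step 4: Compare |C| = 904440 to 1085069: satisfied.
The claimed |C| lies below the Hamming bound.


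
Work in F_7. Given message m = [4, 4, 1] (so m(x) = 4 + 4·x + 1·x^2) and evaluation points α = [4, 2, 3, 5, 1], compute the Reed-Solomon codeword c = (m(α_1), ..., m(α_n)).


c = [1, 2, 4, 0, 2]

Message polynomial: m(x) = 4 + 4·x + 1·x^2 (mod 7).
For each evaluation point α_i, compute m(α_i) mod 7:
  α_1 = 4: Horner steps 1 → 1 → 1, so m(4) = 1.
  α_2 = 2: Horner steps 1 → 6 → 2, so m(2) = 2.
  α_3 = 3: Horner steps 1 → 0 → 4, so m(3) = 4.
  α_4 = 5: Horner steps 1 → 2 → 0, so m(5) = 0.
  α_5 = 1: Horner steps 1 → 5 → 2, so m(1) = 2.
Codeword c = [1, 2, 4, 0, 2] ∈ F_7^5.


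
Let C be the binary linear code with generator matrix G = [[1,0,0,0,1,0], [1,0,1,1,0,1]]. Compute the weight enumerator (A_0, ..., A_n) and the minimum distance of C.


Weight distribution: A_0 = 1, A_2 = 1, A_4 = 2. Minimum distance d = 2.

Enumerate all 2^2 = 4 messages m ∈ F_2^2.
For each, compute codeword c = mG in F_2^6, then tally its weight.
  m = 00 → c = 000000, weight = 0.
  m = 10 → c = 100010, weight = 2.
  m = 01 → c = 101101, weight = 4.
  m = 11 → c = 001111, weight = 4.
Tally weights:
  weight 0: 1 codewords.
  weight 2: 1 codewords.
  weight 4: 2 codewords.
Minimum distance d = smallest w > 0 with A_w > 0 = 2.
Sanity: Σ A_w = 4 = 2^2 = 4 ✓.


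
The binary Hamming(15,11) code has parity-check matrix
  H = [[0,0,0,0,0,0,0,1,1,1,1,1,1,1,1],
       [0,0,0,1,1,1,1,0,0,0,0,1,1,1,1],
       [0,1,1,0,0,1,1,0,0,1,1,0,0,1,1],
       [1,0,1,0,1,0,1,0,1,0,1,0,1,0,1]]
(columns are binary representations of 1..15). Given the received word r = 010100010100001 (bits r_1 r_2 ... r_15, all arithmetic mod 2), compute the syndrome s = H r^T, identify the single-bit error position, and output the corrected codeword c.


s = (1, 0, 1, 1)^T, error position = 11, corrected codeword c = 010100010110001

Compute s = H r^T mod 2 one row at a time:
  s_1 = 1 + 0 + 1 + 0 + 0 + 0 + 0 + 1 = 3 ≡ 1 (mod 2).
  s_2 = 1 + 0 + 0 + 0 + 0 + 0 + 0 + 1 = 2 ≡ 0 (mod 2).
  s_3 = 1 + 0 + 0 + 0 + 1 + 0 + 0 + 1 = 3 ≡ 1 (mod 2).
  s_4 = 0 + 0 + 0 + 0 + 0 + 0 + 0 + 1 = 1 ≡ 1 (mod 2).
s = (1, 0, 1, 1)^T — this equals column 11 of H (binary 1011), so error is at position 11.
Correct: flip bit 11 of r = 010100010100001 to get c = 010100010110001.


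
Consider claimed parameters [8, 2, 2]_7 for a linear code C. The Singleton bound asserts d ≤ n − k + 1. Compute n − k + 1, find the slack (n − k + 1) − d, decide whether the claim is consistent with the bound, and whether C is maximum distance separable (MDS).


Singleton RHS = n − k + 1 = 7, slack = 5, bound satisfied, not MDS.

Singleton bound: d ≤ n − k + 1.
Here n = 8, k = 2, so n − k + 1 = 7.
Given d = 2, check d ≤ 7: YES.
Slack = (n − k + 1) − d = 5.
The code is NOT MDS (slack = 5 > 0).
Description: the claimed parameters are [8, 2, 2]_7; such a code would be non-MDS.


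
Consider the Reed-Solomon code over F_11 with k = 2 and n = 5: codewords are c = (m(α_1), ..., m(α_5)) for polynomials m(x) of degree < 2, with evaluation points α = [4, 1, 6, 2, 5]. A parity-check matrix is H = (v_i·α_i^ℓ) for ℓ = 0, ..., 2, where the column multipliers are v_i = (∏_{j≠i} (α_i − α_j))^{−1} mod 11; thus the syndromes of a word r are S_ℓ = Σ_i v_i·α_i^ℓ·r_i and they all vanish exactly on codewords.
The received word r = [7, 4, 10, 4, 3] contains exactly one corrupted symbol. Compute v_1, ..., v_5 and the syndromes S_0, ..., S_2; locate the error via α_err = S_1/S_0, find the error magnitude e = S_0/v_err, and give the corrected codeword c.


S = (8, 8, 8), error at position 2, error magnitude e = 7, c = [7, 8, 10, 4, 3].

Step 1: column multipliers v_i = (∏_{j≠i}(α_i − α_j))^{−1} mod 11.
  i = 1 (α = 4): (4−1)(4−6)(4−2)(4−5) = 3·(−2)·2·(−1) = 12 ≡ 1, so v_1 = 1^{−1} = 1 (mod 11).
  i = 2 (α = 1): (1−4)(1−6)(1−2)(1−5) = (−3)·(−5)·(−1)·(−4) = 60 ≡ 5, so v_2 = 5^{−1} = 9 (mod 11).
  i = 3 (α = 6): (6−4)(6−1)(6−2)(6−5) = 2·5·4·1 = 40 ≡ 7, so v_3 = 7^{−1} = 8 (mod 11).
  i = 4 (α = 2): (2−4)(2−1)(2−6)(2−5) = (−2)·1·(−4)·(−3) = −24 ≡ 9, so v_4 = 9^{−1} = 5 (mod 11).
  i = 5 (α = 5): (5−4)(5−1)(5−6)(5−2) = 1·4·(−1)·3 = −12 ≡ 10, so v_5 = 10^{−1} = 10 (mod 11).
  v = [1, 9, 8, 5, 10].
Step 2: syndromes of r = [7, 4, 10, 4, 3] (all sums mod 11).
  S_0 = Σ v_i r_i = 1·7 + 9·4 + 8·10 + 5·4 + 10·3 = 173 ≡ 8.
  S_1 = Σ v_i α_i r_i = 1·4·7 + 9·1·4 + 8·6·10 + 5·2·4 + 10·5·3 = 734 ≡ 8.
  α_i^2 mod 11 = [5, 1, 3, 4, 3].
  S_2 = Σ v_i α_i^2 r_i = 1·5·7 + 9·1·4 + 8·3·10 + 5·4·4 + 10·3·3 = 481 ≡ 8.
  S = (8, 8, 8) ≠ 0, so r is not a codeword (an error is present).
Step 3: locate the error. For a single error e at position i, S_ℓ = v_i·e·α_i^ℓ, so α_err = S_1/S_0.
  S_0^{−1} = 8^{−1} = 7 (mod 11), so α_err = 8·7 = 56 ≡ 1 = α_2. Error position i = 2.
  Consistency check: S_2/S_1 = 8·7 = 56 ≡ 1 = α_err ✓ (single-error assumption holds).
Step 4: error magnitude e = S_0/v_2 = S_0·∏_{j≠2}(α_2 − α_j) = 8·5 = 40 ≡ 7 (mod 11).
Step 5: correct position 2: c_2 = r_2 − e = 4 − 7 ≡ 8 (mod 11). Hence c = [7, 8, 10, 4, 3].
  Check: interpolating c through the α_i gives m(x) = 1 + 7·x (degree < 2) with m(α_i) = c_i for every i, so c is indeed a codeword.


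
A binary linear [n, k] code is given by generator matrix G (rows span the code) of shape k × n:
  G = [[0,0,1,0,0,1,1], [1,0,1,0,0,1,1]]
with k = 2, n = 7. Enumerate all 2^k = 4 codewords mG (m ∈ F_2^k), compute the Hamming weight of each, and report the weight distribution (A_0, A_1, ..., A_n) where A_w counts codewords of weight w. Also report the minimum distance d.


Weight distribution: A_0 = 1, A_1 = 1, A_3 = 1, A_4 = 1. Minimum distance d = 1.

Enumerate all 2^2 = 4 messages m ∈ F_2^2.
For each, compute codeword c = mG in F_2^7, then tally its weight.
  m = 00 → c = 0000000, weight = 0.
  m = 10 → c = 0010011, weight = 3.
  m = 01 → c = 1010011, weight = 4.
  m = 11 → c = 1000000, weight = 1.
Tally weights:
  weight 0: 1 codewords.
  weight 1: 1 codewords.
  weight 3: 1 codewords.
  weight 4: 1 codewords.
Minimum distance d = smallest w > 0 with A_w > 0 = 1.
Sanity: Σ A_w = 4 = 2^2 = 4 ✓.


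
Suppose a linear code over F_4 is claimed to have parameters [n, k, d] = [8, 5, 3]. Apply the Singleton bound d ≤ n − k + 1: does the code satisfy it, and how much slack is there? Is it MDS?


Singleton RHS = n − k + 1 = 4, slack = 1, bound satisfied, not MDS.

Singleton bound: d ≤ n − k + 1.
Here n = 8, k = 5, so n − k + 1 = 4.
Given d = 3, check d ≤ 4: YES.
Slack = (n − k + 1) − d = 1.
The code is NOT MDS (slack = 1 > 0).
Description: the claimed parameters are [8, 5, 3]_4; such a code would be non-MDS.


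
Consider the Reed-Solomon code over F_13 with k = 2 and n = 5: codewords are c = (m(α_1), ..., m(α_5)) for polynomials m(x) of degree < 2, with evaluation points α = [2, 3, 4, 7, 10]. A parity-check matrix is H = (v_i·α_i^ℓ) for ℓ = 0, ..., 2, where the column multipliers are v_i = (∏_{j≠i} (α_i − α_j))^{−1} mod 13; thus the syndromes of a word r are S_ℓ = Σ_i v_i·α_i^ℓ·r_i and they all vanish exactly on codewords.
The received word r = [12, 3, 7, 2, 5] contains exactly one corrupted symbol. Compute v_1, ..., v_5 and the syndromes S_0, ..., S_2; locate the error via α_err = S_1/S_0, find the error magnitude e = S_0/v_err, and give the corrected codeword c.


S = (11, 12, 6), error at position 4, error magnitude e = 9, c = [12, 3, 7, 6, 5].

Step 1: column multipliers v_i = (∏_{j≠i}(α_i − α_j))^{−1} mod 13.
  i = 1 (α = 2): (2−3)(2−4)(2−7)(2−10) = (−1)·(−2)·(−5)·(−8) = 80 ≡ 2, so v_1 = 2^{−1} = 7 (mod 13).
  i = 2 (α = 3): (3−2)(3−4)(3−7)(3−10) = 1·(−1)·(−4)·(−7) = −28 ≡ 11, so v_2 = 11^{−1} = 6 (mod 13).
  i = 3 (α = 4): (4−2)(4−3)(4−7)(4−10) = 2·1·(−3)·(−6) = 36 ≡ 10, so v_3 = 10^{−1} = 4 (mod 13).
  i = 4 (α = 7): (7−2)(7−3)(7−4)(7−10) = 5·4·3·(−3) = −180 ≡ 2, so v_4 = 2^{−1} = 7 (mod 13).
  i = 5 (α = 10): (10−2)(10−3)(10−4)(10−7) = 8·7·6·3 = 1008 ≡ 7, so v_5 = 7^{−1} = 2 (mod 13).
  v = [7, 6, 4, 7, 2].
Step 2: syndromes of r = [12, 3, 7, 2, 5] (all sums mod 13).
  S_0 = Σ v_i r_i = 7·12 + 6·3 + 4·7 + 7·2 + 2·5 = 154 ≡ 11.
  S_1 = Σ v_i α_i r_i = 7·2·12 + 6·3·3 + 4·4·7 + 7·7·2 + 2·10·5 = 532 ≡ 12.
  α_i^2 mod 13 = [4, 9, 3, 10, 9].
  S_2 = Σ v_i α_i^2 r_i = 7·4·12 + 6·9·3 + 4·3·7 + 7·10·2 + 2·9·5 = 812 ≡ 6.
  S = (11, 12, 6) ≠ 0, so r is not a codeword (an error is present).
Step 3: locate the error. For a single error e at position i, S_ℓ = v_i·e·α_i^ℓ, so α_err = S_1/S_0.
  S_0^{−1} = 11^{−1} = 6 (mod 13), so α_err = 12·6 = 72 ≡ 7 = α_4. Error position i = 4.
  Consistency check: S_2/S_1 = 6·12 = 72 ≡ 7 = α_err ✓ (single-error assumption holds).
Step 4: error magnitude e = S_0/v_4 = S_0·∏_{j≠4}(α_4 − α_j) = 11·2 = 22 ≡ 9 (mod 13).
Step 5: correct position 4: c_4 = r_4 − e = 2 − 9 ≡ 6 (mod 13). Hence c = [12, 3, 7, 6, 5].
  Check: interpolating c through the α_i gives m(x) = 4 + 4·x (degree < 2) with m(α_i) = c_i for every i, so c is indeed a codeword.


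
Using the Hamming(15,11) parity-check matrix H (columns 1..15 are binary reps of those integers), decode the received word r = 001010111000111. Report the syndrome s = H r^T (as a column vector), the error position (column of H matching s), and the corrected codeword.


s = (1, 1, 0, 0)^T, error position = 12, corrected codeword c = 001010111001111

Compute s = H r^T mod 2 one row at a time:
  s_1 = 1 + 1 + 0 + 0 + 0 + 1 + 1 + 1 = 5 ≡ 1 (mod 2).
  s_2 = 0 + 1 + 0 + 1 + 0 + 1 + 1 + 1 = 5 ≡ 1 (mod 2).
  s_3 = 0 + 1 + 0 + 1 + 0 + 0 + 1 + 1 = 4 ≡ 0 (mod 2).
  s_4 = 0 + 1 + 1 + 1 + 1 + 0 + 1 + 1 = 6 ≡ 0 (mod 2).
s = (1, 1, 0, 0)^T — this equals column 12 of H (binary 1100), so error is at position 12.
Correct: flip bit 12 of r = 001010111000111 to get c = 001010111001111.
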